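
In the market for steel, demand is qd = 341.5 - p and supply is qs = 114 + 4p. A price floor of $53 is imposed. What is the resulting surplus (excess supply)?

Surplus = 37.5

Equilibrium price would be p* = 45.5, so the floor at 53 binds.
At p = 53: qd = 288.5, qs = 326.
Surplus = 326 − 288.5 = 37.5.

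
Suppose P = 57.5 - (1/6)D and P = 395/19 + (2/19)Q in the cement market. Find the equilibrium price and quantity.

Set the two price expressions equal: 57.5 - (1/6)Q = 395/19 + (2/19)Q.
1395/38 = (31/114)Q, so Q* = 135.
P* = 57.5 − (1/6)(135) = 35.

P* = 35, Q* = 135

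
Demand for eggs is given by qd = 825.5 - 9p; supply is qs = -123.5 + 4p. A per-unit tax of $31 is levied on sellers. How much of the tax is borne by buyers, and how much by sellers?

Pre-tax equilibrium: p* = 73, q* = 168.5.
Tax on sellers shifts supply to qs = -123.5 + 4(p − 31) = -247.5 + 4p.
825.5 - 9p = -247.5 + 4p gives buyer price pb = 1073/13; sellers receive ps = 1073/13 − 31 = 670/13.
New quantity: q = 825.5 − 9(1073/13) = 2149/26.
Buyer burden = 1073/13 − 73 = 124/13; seller burden = 73 − 670/13 = 279/13.

Buyers bear 124/13, sellers bear 279/13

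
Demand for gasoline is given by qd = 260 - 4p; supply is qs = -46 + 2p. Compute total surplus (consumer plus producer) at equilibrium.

Total surplus = 1176

Equilibrium: 260 - 4p = -46 + 2p gives p* = 51, q* = 56.
Demand choke price: p = 65; supply starts at p = 23.
CS = ½(65 − 51)(56) = 392; PS = ½(51 − 23)(56) = 784.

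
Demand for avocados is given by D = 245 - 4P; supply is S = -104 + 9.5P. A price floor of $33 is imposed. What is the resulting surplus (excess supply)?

Surplus = 96.5

Equilibrium price would be P* = 698/27, so the floor at 33 binds.
At P = 33: D = 113, S = 209.5.
Surplus = 209.5 − 113 = 96.5.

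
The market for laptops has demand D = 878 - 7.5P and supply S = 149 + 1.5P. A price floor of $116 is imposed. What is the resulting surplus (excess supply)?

Surplus = 315

Equilibrium price would be P* = 81, so the floor at 116 binds.
At P = 116: D = 8, S = 323.
Surplus = 323 − 8 = 315.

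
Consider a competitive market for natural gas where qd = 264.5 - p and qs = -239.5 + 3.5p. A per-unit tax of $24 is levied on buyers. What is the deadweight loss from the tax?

Pre-tax equilibrium: p* = 112, q* = 152.5.
Tax on buyers shifts demand to qd = 264.5 − 1(p + 24) = 240.5 - p.
240.5 - p = -239.5 + 3.5p gives seller price ps = 320/3; buyers pay pb = 320/3 + 24 = 392/3.
New quantity: q = 264.5 − 1(392/3) = 803/6.
DWL = ½ × 24 × (152.5 − 803/6) = 224.

Deadweight loss = 224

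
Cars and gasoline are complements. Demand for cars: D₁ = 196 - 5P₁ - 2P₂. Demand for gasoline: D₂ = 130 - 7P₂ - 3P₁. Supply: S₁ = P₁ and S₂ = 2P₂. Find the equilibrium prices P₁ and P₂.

P₁ = 94/3, P₂ = 4

Market 1: 196 - 5P₁ - 2P₂ = P₁ → 6P₁ + 2P₂ = 196.
Market 2: 9P₂ + 3P₁ = 130.
Eliminating P₂: 9×(1) − 2×(2) gives 48P₁ = 1504, so P₁ = 94/3.
Back-substitute into (2): P₂ = (130 − 3×94/3) / 9 = 4.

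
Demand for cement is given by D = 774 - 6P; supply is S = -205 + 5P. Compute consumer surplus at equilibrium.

Equilibrium: 774 - 6P = -205 + 5P gives P* = 89, Q* = 240.
Demand choke price (D = 0): P = 129.
CS = ½(129 − 89)(240) = 4800.

Consumer surplus = 4800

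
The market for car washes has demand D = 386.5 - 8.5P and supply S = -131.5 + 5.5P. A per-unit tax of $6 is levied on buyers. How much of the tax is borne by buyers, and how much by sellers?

Buyers bear 33/14, sellers bear 51/14

Pre-tax equilibrium: P* = 37, Q* = 72.
Tax on buyers shifts demand to D = 386.5 − 8.5(P + 6) = 335.5 - 8.5P.
335.5 - 8.5P = -131.5 + 5.5P gives seller price Ps = 467/14; buyers pay Pb = 467/14 + 6 = 551/14.
New quantity: Q = 386.5 − 8.5(551/14) = 1455/28.
Buyer burden = 551/14 − 37 = 33/14; seller burden = 37 − 467/14 = 51/14.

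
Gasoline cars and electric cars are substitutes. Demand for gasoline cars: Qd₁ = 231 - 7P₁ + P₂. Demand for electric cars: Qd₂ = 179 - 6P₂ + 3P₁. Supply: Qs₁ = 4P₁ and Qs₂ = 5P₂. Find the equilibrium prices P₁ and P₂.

P₁ = 1360/59, P₂ = 1331/59

Market 1: 231 - 7P₁ + P₂ = 4P₁ → 11P₁ - P₂ = 231.
Market 2: 11P₂ - 3P₁ = 179.
Eliminating P₂: 11×(1) + 1×(2) gives 118P₁ = 2720, so P₁ = 1360/59.
Back-substitute into (2): P₂ = (179 + 3×1360/59) / 11 = 1331/59.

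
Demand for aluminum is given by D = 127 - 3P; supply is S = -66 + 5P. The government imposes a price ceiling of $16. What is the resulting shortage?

Shortage = 65

Equilibrium price would be P* = 24.125, so the ceiling at 16 binds.
At P = 16: D = 127 − 3(16) = 79, S = -66 + 5(16) = 14.
Shortage = 79 − 14 = 65.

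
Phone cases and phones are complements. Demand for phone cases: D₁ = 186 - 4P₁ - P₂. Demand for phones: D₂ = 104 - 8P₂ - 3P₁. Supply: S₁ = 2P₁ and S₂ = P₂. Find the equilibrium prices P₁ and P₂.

P₁ = 1570/51, P₂ = 22/17

Market 1: 186 - 4P₁ - P₂ = 2P₁ → 6P₁ + P₂ = 186.
Market 2: 9P₂ + 3P₁ = 104.
Eliminating P₂: 9×(1) − 1×(2) gives 51P₁ = 1570, so P₁ = 1570/51.
Back-substitute into (2): P₂ = (104 − 3×1570/51) / 9 = 22/17.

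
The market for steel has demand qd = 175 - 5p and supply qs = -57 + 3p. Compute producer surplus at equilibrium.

Producer surplus = 150

Equilibrium: 175 - 5p = -57 + 3p gives p* = 29, q* = 30.
Supply starts at p = 19 (where qs = 0).
PS = ½(29 − 19)(30) = 150.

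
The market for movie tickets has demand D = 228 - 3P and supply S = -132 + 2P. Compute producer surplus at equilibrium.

Producer surplus = 36

Equilibrium: 228 - 3P = -132 + 2P gives P* = 72, Q* = 12.
Supply starts at P = 66 (where S = 0).
PS = ½(72 − 66)(12) = 36.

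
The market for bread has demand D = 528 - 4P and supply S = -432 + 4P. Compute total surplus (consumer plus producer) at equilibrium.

Equilibrium: 528 - 4P = -432 + 4P gives P* = 120, Q* = 48.
Demand choke price: P = 132; supply starts at P = 108.
CS = ½(132 − 120)(48) = 288; PS = ½(120 − 108)(48) = 288.

Total surplus = 576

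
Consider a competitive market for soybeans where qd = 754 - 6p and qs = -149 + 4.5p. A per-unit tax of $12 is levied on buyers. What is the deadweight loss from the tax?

Pre-tax equilibrium: p* = 86, q* = 238.
Tax on buyers shifts demand to qd = 754 − 6(p + 12) = 682 - 6p.
682 - 6p = -149 + 4.5p gives seller price ps = 554/7; buyers pay pb = 554/7 + 12 = 638/7.
New quantity: q = 754 − 6(638/7) = 1450/7.
DWL = ½ × 12 × (238 − 1450/7) = 1296/7.

Deadweight loss = 1296/7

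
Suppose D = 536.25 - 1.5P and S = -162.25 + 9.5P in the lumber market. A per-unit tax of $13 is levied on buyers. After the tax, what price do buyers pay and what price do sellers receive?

Buyers pay 822/11, sellers receive 679/11

Pre-tax equilibrium: P* = 63.5, Q* = 441.
Tax on buyers shifts demand to D = 536.25 − 1.5(P + 13) = 516.75 - 1.5P.
516.75 - 1.5P = -162.25 + 9.5P gives seller price Ps = 679/11; buyers pay Pb = 679/11 + 13 = 822/11.
New quantity: Q = 536.25 − 1.5(822/11) = 18663/44.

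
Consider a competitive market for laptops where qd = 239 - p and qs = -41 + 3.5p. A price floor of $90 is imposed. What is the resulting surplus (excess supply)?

Equilibrium price would be p* = 560/9, so the floor at 90 binds.
At p = 90: qd = 149, qs = 274.
Surplus = 274 − 149 = 125.

Surplus = 125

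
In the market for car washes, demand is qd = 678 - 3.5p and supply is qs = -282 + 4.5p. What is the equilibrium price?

Set qd = qs: 678 - 3.5p = -282 + 4.5p.
960 = 8p, so p* = 120.
q* = 678 − 3.5(120) = 258.

p* = 120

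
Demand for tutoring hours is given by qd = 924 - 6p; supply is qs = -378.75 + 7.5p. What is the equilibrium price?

p* = 96.5

Set qd = qs: 924 - 6p = -378.75 + 7.5p.
1302.75 = 13.5p, so p* = 96.5.
q* = 924 − 6(96.5) = 345.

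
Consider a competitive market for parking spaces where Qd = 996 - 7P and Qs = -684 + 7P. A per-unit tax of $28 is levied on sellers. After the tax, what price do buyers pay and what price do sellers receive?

Buyers pay $134, sellers receive $106

Pre-tax equilibrium: P* = 120, Q* = 156.
Tax on sellers shifts supply to Qs = -684 + 7(P − 28) = -880 + 7P.
996 - 7P = -880 + 7P gives buyer price Pb = 134; sellers receive Ps = 134 − 28 = 106.
New quantity: Q = 996 − 7(134) = 58.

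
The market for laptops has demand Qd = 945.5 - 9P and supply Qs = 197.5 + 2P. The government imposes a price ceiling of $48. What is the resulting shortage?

Equilibrium price would be P* = 68, so the ceiling at 48 binds.
At P = 48: Qd = 945.5 − 9(48) = 513.5, Qs = 197.5 + 2(48) = 293.5.
Shortage = 513.5 − 293.5 = 220.

Shortage = 220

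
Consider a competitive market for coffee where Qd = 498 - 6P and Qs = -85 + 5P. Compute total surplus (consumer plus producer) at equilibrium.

Total surplus = 5940

Equilibrium: 498 - 6P = -85 + 5P gives P* = 53, Q* = 180.
Demand choke price: P = 83; supply starts at P = 17.
CS = ½(83 − 53)(180) = 2700; PS = ½(53 − 17)(180) = 3240.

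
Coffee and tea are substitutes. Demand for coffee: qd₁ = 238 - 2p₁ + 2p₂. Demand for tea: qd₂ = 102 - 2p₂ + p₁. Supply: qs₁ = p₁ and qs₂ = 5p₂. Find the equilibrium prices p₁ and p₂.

p₁ = 1870/19, p₂ = 544/19

Market 1: 238 - 2p₁ + 2p₂ = p₁ → 3p₁ - 2p₂ = 238.
Market 2: 7p₂ - p₁ = 102.
Eliminating p₂: 7×(1) + 2×(2) gives 19p₁ = 1870, so p₁ = 1870/19.
Back-substitute into (2): p₂ = (102 + 1×1870/19) / 7 = 544/19.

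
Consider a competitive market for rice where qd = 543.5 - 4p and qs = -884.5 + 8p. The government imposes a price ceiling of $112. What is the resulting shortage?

Equilibrium price would be p* = 119, so the ceiling at 112 binds.
At p = 112: qd = 543.5 − 4(112) = 95.5, qs = -884.5 + 8(112) = 11.5.
Shortage = 95.5 − 11.5 = 84.

Shortage = 84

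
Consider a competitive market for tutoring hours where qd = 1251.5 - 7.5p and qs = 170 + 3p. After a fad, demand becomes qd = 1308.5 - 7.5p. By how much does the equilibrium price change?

Δp = 38/7

Original equilibrium: p* = 103, q* = 479.
New equilibrium: 1308.5 - 7.5p = 170 + 3p, so 1138.5 = 10.5p and p' = 759/7; q' = 1308.5 − 7.5(759/7) = 3467/7.
Change in price: 759/7 − 103 = 38/7.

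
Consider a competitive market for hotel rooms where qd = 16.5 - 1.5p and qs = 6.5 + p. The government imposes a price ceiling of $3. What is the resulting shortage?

Shortage = 2.5

Equilibrium price would be p* = 4, so the ceiling at 3 binds.
At p = 3: qd = 16.5 − 1.5(3) = 12, qs = 6.5 + 1(3) = 9.5.
Shortage = 12 − 9.5 = 2.5.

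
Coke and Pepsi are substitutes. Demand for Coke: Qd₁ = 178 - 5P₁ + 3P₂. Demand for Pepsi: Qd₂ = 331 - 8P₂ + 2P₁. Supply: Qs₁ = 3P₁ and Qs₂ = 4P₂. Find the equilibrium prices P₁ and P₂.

P₁ = 1043/30, P₂ = 1502/45

Market 1: 178 - 5P₁ + 3P₂ = 3P₁ → 8P₁ - 3P₂ = 178.
Market 2: 12P₂ - 2P₁ = 331.
Eliminating P₂: 12×(1) + 3×(2) gives 90P₁ = 3129, so P₁ = 1043/30.
Back-substitute into (2): P₂ = (331 + 2×1043/30) / 12 = 1502/45.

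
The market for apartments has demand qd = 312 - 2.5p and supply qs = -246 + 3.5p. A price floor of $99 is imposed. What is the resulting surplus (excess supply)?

Surplus = 36

Equilibrium price would be p* = 93, so the floor at 99 binds.
At p = 99: qd = 64.5, qs = 100.5.
Surplus = 100.5 − 64.5 = 36.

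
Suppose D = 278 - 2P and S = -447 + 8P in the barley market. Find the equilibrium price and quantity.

Set D = S: 278 - 2P = -447 + 8P.
725 = 10P, so P* = 72.5.
Q* = 278 − 2(72.5) = 133.

P* = 72.5, Q* = 133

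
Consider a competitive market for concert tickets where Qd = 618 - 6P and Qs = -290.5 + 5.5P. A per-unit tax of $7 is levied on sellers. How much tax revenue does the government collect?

Pre-tax equilibrium: P* = 79, Q* = 144.
Tax on sellers shifts supply to Qs = -290.5 + 5.5(P − 7) = -329 + 5.5P.
618 - 6P = -329 + 5.5P gives buyer price Pb = 1894/23; sellers receive Ps = 1894/23 − 7 = 1733/23.
New quantity: Q = 618 − 6(1894/23) = 2850/23.
Revenue = 7 × 2850/23 = 19950/23.

Tax revenue = 19950/23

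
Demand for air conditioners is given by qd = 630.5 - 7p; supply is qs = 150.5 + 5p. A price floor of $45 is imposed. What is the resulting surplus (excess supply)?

Equilibrium price would be p* = 40, so the floor at 45 binds.
At p = 45: qd = 315.5, qs = 375.5.
Surplus = 375.5 − 315.5 = 60.

Surplus = 60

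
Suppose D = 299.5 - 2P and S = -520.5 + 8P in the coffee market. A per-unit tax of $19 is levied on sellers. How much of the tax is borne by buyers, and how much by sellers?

Buyers bear $15.2, sellers bear $3.8

Pre-tax equilibrium: P* = 82, Q* = 135.5.
Tax on sellers shifts supply to S = -520.5 + 8(P − 19) = -672.5 + 8P.
299.5 - 2P = -672.5 + 8P gives buyer price Pb = 97.2; sellers receive Ps = 97.2 − 19 = 78.2.
New quantity: Q = 299.5 − 2(97.2) = 105.1.
Buyer burden = 97.2 − 82 = 15.2; seller burden = 82 − 78.2 = 3.8.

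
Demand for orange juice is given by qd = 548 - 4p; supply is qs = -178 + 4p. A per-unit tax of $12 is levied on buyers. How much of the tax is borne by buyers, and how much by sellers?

Pre-tax equilibrium: p* = 90.75, q* = 185.
Tax on buyers shifts demand to qd = 548 − 4(p + 12) = 500 - 4p.
500 - 4p = -178 + 4p gives seller price ps = 84.75; buyers pay pb = 84.75 + 12 = 96.75.
New quantity: q = 548 − 4(96.75) = 161.
Buyer burden = 96.75 − 90.75 = 6; seller burden = 90.75 − 84.75 = 6.

Buyers bear $6, sellers bear $6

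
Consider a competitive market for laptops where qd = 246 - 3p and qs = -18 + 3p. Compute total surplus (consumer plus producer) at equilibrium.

Total surplus = 4332

Equilibrium: 246 - 3p = -18 + 3p gives p* = 44, q* = 114.
Demand choke price: p = 82; supply starts at p = 6.
CS = ½(82 − 44)(114) = 2166; PS = ½(44 − 6)(114) = 2166.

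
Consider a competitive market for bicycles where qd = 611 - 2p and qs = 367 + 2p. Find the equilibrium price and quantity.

Set qd = qs: 611 - 2p = 367 + 2p.
244 = 4p, so p* = 61.
q* = 611 − 2(61) = 489.

p* = 61, q* = 489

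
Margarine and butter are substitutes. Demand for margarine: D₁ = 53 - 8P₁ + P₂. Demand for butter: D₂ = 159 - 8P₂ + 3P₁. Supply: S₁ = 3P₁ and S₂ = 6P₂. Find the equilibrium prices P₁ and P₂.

P₁ = 901/151, P₂ = 1908/151

Market 1: 53 - 8P₁ + P₂ = 3P₁ → 11P₁ - P₂ = 53.
Market 2: 14P₂ - 3P₁ = 159.
Eliminating P₂: 14×(1) + 1×(2) gives 151P₁ = 901, so P₁ = 901/151.
Back-substitute into (2): P₂ = (159 + 3×901/151) / 14 = 1908/151.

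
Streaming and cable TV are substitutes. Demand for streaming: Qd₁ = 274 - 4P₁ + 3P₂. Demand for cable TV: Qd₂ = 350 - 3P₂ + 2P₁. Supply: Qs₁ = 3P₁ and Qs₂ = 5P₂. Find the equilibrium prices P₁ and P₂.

Market 1: 274 - 4P₁ + 3P₂ = 3P₁ → 7P₁ - 3P₂ = 274.
Market 2: 8P₂ - 2P₁ = 350.
Eliminating P₂: 8×(1) + 3×(2) gives 50P₁ = 3242, so P₁ = 64.84.
Back-substitute into (2): P₂ = (350 + 2×64.84) / 8 = 59.96.

P₁ = 64.84, P₂ = 59.96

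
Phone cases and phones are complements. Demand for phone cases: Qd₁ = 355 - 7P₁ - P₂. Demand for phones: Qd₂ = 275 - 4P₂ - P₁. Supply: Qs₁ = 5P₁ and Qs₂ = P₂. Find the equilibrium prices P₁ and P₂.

P₁ = 1500/59, P₂ = 2945/59

Market 1: 355 - 7P₁ - P₂ = 5P₁ → 12P₁ + P₂ = 355.
Market 2: 5P₂ + P₁ = 275.
Eliminating P₂: 5×(1) − 1×(2) gives 59P₁ = 1500, so P₁ = 1500/59.
Back-substitute into (2): P₂ = (275 − 1×1500/59) / 5 = 2945/59.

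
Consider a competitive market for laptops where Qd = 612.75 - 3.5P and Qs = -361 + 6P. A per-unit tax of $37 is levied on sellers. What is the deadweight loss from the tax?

Deadweight loss = 28749/19

Pre-tax equilibrium: P* = 102.5, Q* = 254.
Tax on sellers shifts supply to Qs = -361 + 6(P − 37) = -583 + 6P.
612.75 - 3.5P = -583 + 6P gives buyer price Pb = 4783/38; sellers receive Ps = 4783/38 − 37 = 3377/38.
New quantity: Q = 612.75 − 3.5(4783/38) = 3272/19.
DWL = ½ × 37 × (254 − 3272/19) = 28749/19.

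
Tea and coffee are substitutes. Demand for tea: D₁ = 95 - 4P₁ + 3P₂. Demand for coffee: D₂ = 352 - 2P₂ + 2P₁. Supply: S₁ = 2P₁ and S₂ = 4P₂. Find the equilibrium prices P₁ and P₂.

Market 1: 95 - 4P₁ + 3P₂ = 2P₁ → 6P₁ - 3P₂ = 95.
Market 2: 6P₂ - 2P₁ = 352.
Eliminating P₂: 6×(1) + 3×(2) gives 30P₁ = 1626, so P₁ = 54.2.
Back-substitute into (2): P₂ = (352 + 2×54.2) / 6 = 1151/15.

P₁ = 54.2, P₂ = 1151/15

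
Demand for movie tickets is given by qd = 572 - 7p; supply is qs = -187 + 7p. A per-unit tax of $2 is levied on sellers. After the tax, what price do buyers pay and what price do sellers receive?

Pre-tax equilibrium: p* = 759/14, q* = 192.5.
Tax on sellers shifts supply to qs = -187 + 7(p − 2) = -201 + 7p.
572 - 7p = -201 + 7p gives buyer price pb = 773/14; sellers receive ps = 773/14 − 2 = 745/14.
New quantity: q = 572 − 7(773/14) = 185.5.

Buyers pay 773/14, sellers receive 745/14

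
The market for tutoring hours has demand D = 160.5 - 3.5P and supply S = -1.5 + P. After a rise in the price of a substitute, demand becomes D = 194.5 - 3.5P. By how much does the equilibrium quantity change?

ΔQ = 68/9

Original equilibrium: P* = 36, Q* = 34.5.
New equilibrium: 194.5 - 3.5P = -1.5 + P, so 196 = 4.5P and P' = 392/9; Q' = 194.5 − 3.5(392/9) = 757/18.
Change in quantity: 757/18 − 34.5 = 68/9.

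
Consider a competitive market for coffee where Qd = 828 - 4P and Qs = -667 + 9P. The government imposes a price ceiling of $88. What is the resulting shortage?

Shortage = 351

Equilibrium price would be P* = 115, so the ceiling at 88 binds.
At P = 88: Qd = 828 − 4(88) = 476, Qs = -667 + 9(88) = 125.
Shortage = 476 − 125 = 351.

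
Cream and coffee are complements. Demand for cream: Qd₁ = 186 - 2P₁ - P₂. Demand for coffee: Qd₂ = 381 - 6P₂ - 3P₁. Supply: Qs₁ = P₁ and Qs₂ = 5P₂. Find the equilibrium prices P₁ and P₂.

Market 1: 186 - 2P₁ - P₂ = P₁ → 3P₁ + P₂ = 186.
Market 2: 11P₂ + 3P₁ = 381.
Eliminating P₂: 11×(1) − 1×(2) gives 30P₁ = 1665, so P₁ = 55.5.
Back-substitute into (2): P₂ = (381 − 3×55.5) / 11 = 19.5.

P₁ = 55.5, P₂ = 19.5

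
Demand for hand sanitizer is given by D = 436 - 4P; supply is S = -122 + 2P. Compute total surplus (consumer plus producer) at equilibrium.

Total surplus = 1536

Equilibrium: 436 - 4P = -122 + 2P gives P* = 93, Q* = 64.
Demand choke price: P = 109; supply starts at P = 61.
CS = ½(109 − 93)(64) = 512; PS = ½(93 − 61)(64) = 1024.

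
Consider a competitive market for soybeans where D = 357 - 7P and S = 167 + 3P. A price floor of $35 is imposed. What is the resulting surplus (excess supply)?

Surplus = 160

Equilibrium price would be P* = 19, so the floor at 35 binds.
At P = 35: D = 112, S = 272.
Surplus = 272 − 112 = 160.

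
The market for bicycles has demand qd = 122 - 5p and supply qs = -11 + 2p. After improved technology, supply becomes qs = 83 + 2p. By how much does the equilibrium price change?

Original equilibrium: p* = 19, q* = 27.
New equilibrium: 122 - 5p = 83 + 2p, so 39 = 7p and p' = 39/7; q' = 122 − 5(39/7) = 659/7.
Change in price: 39/7 − 19 = -94/7.

Δp = -94/7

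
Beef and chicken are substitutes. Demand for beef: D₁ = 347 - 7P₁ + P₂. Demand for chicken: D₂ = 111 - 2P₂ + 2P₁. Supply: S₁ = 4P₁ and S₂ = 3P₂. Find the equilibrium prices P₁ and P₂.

Market 1: 347 - 7P₁ + P₂ = 4P₁ → 11P₁ - P₂ = 347.
Market 2: 5P₂ - 2P₁ = 111.
Eliminating P₂: 5×(1) + 1×(2) gives 53P₁ = 1846, so P₁ = 1846/53.
Back-substitute into (2): P₂ = (111 + 2×1846/53) / 5 = 1915/53.

P₁ = 1846/53, P₂ = 1915/53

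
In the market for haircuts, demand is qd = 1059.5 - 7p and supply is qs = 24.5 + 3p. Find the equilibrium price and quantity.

p* = 103.5, q* = 335

Set qd = qs: 1059.5 - 7p = 24.5 + 3p.
1035 = 10p, so p* = 103.5.
q* = 1059.5 − 7(103.5) = 335.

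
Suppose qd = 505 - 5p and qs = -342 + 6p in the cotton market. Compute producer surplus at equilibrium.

Producer surplus = 1200

Equilibrium: 505 - 5p = -342 + 6p gives p* = 77, q* = 120.
Supply starts at p = 57 (where qs = 0).
PS = ½(77 − 57)(120) = 1200.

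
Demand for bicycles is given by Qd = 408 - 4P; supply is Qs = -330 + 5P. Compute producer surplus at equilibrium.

Producer surplus = 640

Equilibrium: 408 - 4P = -330 + 5P gives P* = 82, Q* = 80.
Supply starts at P = 66 (where Qs = 0).
PS = ½(82 − 66)(80) = 640.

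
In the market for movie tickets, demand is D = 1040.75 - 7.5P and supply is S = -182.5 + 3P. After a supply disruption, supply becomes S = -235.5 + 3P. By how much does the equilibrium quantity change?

Original equilibrium: P* = 116.5, Q* = 167.
New equilibrium: 1040.75 - 7.5P = -235.5 + 3P, so 1276.25 = 10.5P and P' = 5105/42; Q' = 1040.75 − 7.5(5105/42) = 904/7.
Change in quantity: 904/7 − 167 = -265/7.

ΔQ = -265/7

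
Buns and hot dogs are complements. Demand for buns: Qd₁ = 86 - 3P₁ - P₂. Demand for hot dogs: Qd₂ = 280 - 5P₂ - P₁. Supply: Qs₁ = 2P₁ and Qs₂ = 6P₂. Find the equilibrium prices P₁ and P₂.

Market 1: 86 - 3P₁ - P₂ = 2P₁ → 5P₁ + P₂ = 86.
Market 2: 11P₂ + P₁ = 280.
Eliminating P₂: 11×(1) − 1×(2) gives 54P₁ = 666, so P₁ = 37/3.
Back-substitute into (2): P₂ = (280 − 1×37/3) / 11 = 73/3.

P₁ = 37/3, P₂ = 73/3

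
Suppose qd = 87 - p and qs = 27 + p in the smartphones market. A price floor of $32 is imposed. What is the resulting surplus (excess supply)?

Surplus = 4

Equilibrium price would be p* = 30, so the floor at 32 binds.
At p = 32: qd = 55, qs = 59.
Surplus = 59 − 55 = 4.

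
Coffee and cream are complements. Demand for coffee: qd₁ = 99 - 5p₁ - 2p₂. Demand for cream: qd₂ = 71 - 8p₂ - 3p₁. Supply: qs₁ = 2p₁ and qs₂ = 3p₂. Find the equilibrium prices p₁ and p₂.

p₁ = 947/71, p₂ = 200/71

Market 1: 99 - 5p₁ - 2p₂ = 2p₁ → 7p₁ + 2p₂ = 99.
Market 2: 11p₂ + 3p₁ = 71.
Eliminating p₂: 11×(1) − 2×(2) gives 71p₁ = 947, so p₁ = 947/71.
Back-substitute into (2): p₂ = (71 − 3×947/71) / 11 = 200/71.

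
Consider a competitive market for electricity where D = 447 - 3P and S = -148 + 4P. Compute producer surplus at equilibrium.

Producer surplus = 4608

Equilibrium: 447 - 3P = -148 + 4P gives P* = 85, Q* = 192.
Supply starts at P = 37 (where S = 0).
PS = ½(85 − 37)(192) = 4608.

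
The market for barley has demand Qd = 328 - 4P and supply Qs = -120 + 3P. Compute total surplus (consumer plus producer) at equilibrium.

Total surplus = 1512

Equilibrium: 328 - 4P = -120 + 3P gives P* = 64, Q* = 72.
Demand choke price: P = 82; supply starts at P = 40.
CS = ½(82 − 64)(72) = 648; PS = ½(64 − 40)(72) = 864.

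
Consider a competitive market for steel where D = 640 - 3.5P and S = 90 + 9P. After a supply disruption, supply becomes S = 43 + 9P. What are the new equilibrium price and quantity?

P' = 47.76, Q' = 472.84

Original equilibrium: P* = 44, Q* = 486.
New equilibrium: 640 - 3.5P = 43 + 9P, so 597 = 12.5P and P' = 47.76; Q' = 640 − 3.5(47.76) = 472.84.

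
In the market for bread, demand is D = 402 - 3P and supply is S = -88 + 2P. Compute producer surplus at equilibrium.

Equilibrium: 402 - 3P = -88 + 2P gives P* = 98, Q* = 108.
Supply starts at P = 44 (where S = 0).
PS = ½(98 − 44)(108) = 2916.

Producer surplus = 2916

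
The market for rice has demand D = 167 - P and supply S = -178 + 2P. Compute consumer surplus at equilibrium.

Consumer surplus = 1352

Equilibrium: 167 - P = -178 + 2P gives P* = 115, Q* = 52.
Demand choke price (D = 0): P = 167.
CS = ½(167 − 115)(52) = 1352.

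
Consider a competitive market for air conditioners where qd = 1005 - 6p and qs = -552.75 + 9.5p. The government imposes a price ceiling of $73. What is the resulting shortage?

Shortage = 426.25

Equilibrium price would be p* = 100.5, so the ceiling at 73 binds.
At p = 73: qd = 1005 − 6(73) = 567, qs = -552.75 + 9.5(73) = 140.75.
Shortage = 567 − 140.75 = 426.25.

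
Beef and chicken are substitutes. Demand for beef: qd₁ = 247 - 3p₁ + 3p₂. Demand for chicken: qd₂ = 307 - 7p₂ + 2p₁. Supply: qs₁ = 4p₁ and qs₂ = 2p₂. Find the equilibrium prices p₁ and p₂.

Market 1: 247 - 3p₁ + 3p₂ = 4p₁ → 7p₁ - 3p₂ = 247.
Market 2: 9p₂ - 2p₁ = 307.
Eliminating p₂: 9×(1) + 3×(2) gives 57p₁ = 3144, so p₁ = 1048/19.
Back-substitute into (2): p₂ = (307 + 2×1048/19) / 9 = 881/19.

p₁ = 1048/19, p₂ = 881/19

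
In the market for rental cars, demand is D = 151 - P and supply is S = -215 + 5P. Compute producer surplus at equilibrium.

Producer surplus = 810

Equilibrium: 151 - P = -215 + 5P gives P* = 61, Q* = 90.
Supply starts at P = 43 (where S = 0).
PS = ½(61 − 43)(90) = 810.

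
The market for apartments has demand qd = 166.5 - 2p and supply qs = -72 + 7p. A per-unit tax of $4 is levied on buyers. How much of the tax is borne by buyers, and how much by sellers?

Buyers bear 28/9, sellers bear 8/9

Pre-tax equilibrium: p* = 26.5, q* = 113.5.
Tax on buyers shifts demand to qd = 166.5 − 2(p + 4) = 158.5 - 2p.
158.5 - 2p = -72 + 7p gives seller price ps = 461/18; buyers pay pb = 461/18 + 4 = 533/18.
New quantity: q = 166.5 − 2(533/18) = 1931/18.
Buyer burden = 533/18 − 26.5 = 28/9; seller burden = 26.5 − 461/18 = 8/9.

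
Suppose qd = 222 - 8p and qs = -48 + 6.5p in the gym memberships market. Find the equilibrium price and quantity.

p* = 540/29, q* = 2118/29

Set qd = qs: 222 - 8p = -48 + 6.5p.
270 = 14.5p, so p* = 540/29.
q* = 222 − 8(540/29) = 2118/29.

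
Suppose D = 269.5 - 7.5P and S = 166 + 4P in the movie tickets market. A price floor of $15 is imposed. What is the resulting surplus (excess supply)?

Equilibrium price would be P* = 9, so the floor at 15 binds.
At P = 15: D = 157, S = 226.
Surplus = 226 − 157 = 69.

Surplus = 69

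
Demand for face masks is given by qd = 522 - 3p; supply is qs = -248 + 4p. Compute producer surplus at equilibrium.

Producer surplus = 4608

Equilibrium: 522 - 3p = -248 + 4p gives p* = 110, q* = 192.
Supply starts at p = 62 (where qs = 0).
PS = ½(110 − 62)(192) = 4608.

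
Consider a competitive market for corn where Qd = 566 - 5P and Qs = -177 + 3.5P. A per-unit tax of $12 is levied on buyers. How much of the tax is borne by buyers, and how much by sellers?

Pre-tax equilibrium: P* = 1486/17, Q* = 2192/17.
Tax on buyers shifts demand to Qd = 566 − 5(P + 12) = 506 - 5P.
506 - 5P = -177 + 3.5P gives seller price Ps = 1366/17; buyers pay Pb = 1366/17 + 12 = 1570/17.
New quantity: Q = 566 − 5(1570/17) = 1772/17.
Buyer burden = 1570/17 − 1486/17 = 84/17; seller burden = 1486/17 − 1366/17 = 120/17.

Buyers bear 84/17, sellers bear 120/17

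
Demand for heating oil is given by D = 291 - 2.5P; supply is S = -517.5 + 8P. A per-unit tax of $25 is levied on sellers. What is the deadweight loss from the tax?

Pre-tax equilibrium: P* = 77, Q* = 98.5.
Tax on sellers shifts supply to S = -517.5 + 8(P − 25) = -717.5 + 8P.
291 - 2.5P = -717.5 + 8P gives buyer price Pb = 2017/21; sellers receive Ps = 2017/21 − 25 = 1492/21.
New quantity: Q = 291 − 2.5(2017/21) = 2137/42.
DWL = ½ × 25 × (98.5 − 2137/42) = 12500/21.

Deadweight loss = 12500/21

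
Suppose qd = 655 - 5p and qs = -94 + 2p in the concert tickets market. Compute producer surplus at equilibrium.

Producer surplus = 3600

Equilibrium: 655 - 5p = -94 + 2p gives p* = 107, q* = 120.
Supply starts at p = 47 (where qs = 0).
PS = ½(107 − 47)(120) = 3600.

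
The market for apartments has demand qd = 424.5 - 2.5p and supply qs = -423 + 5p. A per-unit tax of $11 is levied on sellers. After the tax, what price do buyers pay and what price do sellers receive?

Pre-tax equilibrium: p* = 113, q* = 142.
Tax on sellers shifts supply to qs = -423 + 5(p − 11) = -478 + 5p.
424.5 - 2.5p = -478 + 5p gives buyer price pb = 361/3; sellers receive ps = 361/3 − 11 = 328/3.
New quantity: q = 424.5 − 2.5(361/3) = 371/3.

Buyers pay 361/3, sellers receive 328/3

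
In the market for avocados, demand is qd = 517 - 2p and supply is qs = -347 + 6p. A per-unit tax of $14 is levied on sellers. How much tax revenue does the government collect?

Pre-tax equilibrium: p* = 108, q* = 301.
Tax on sellers shifts supply to qs = -347 + 6(p − 14) = -431 + 6p.
517 - 2p = -431 + 6p gives buyer price pb = 118.5; sellers receive ps = 118.5 − 14 = 104.5.
New quantity: q = 517 − 2(118.5) = 280.
Revenue = 14 × 280 = 3920.

Tax revenue = 3920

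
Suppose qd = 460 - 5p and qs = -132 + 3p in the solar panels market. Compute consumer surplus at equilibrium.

Equilibrium: 460 - 5p = -132 + 3p gives p* = 74, q* = 90.
Demand choke price (qd = 0): p = 92.
CS = ½(92 − 74)(90) = 810.

Consumer surplus = 810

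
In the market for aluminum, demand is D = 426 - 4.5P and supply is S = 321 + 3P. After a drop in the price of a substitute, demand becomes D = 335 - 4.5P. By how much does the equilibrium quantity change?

ΔQ = -36.4

Original equilibrium: P* = 14, Q* = 363.
New equilibrium: 335 - 4.5P = 321 + 3P, so 14 = 7.5P and P' = 28/15; Q' = 335 − 4.5(28/15) = 326.6.
Change in quantity: 326.6 − 363 = -36.4.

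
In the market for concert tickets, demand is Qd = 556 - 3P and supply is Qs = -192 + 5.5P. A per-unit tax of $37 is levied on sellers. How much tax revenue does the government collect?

Pre-tax equilibrium: P* = 88, Q* = 292.
Tax on sellers shifts supply to Qs = -192 + 5.5(P − 37) = -395.5 + 5.5P.
556 - 3P = -395.5 + 5.5P gives buyer price Pb = 1903/17; sellers receive Ps = 1903/17 − 37 = 1274/17.
New quantity: Q = 556 − 3(1903/17) = 3743/17.
Revenue = 37 × 3743/17 = 138491/17.

Tax revenue = 138491/17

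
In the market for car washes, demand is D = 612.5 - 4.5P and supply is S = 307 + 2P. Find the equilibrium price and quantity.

P* = 47, Q* = 401

Set D = S: 612.5 - 4.5P = 307 + 2P.
305.5 = 6.5P, so P* = 47.
Q* = 612.5 − 4.5(47) = 401.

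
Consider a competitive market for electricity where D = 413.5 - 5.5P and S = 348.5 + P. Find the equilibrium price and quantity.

P* = 10, Q* = 358.5

Set D = S: 413.5 - 5.5P = 348.5 + P.
65 = 6.5P, so P* = 10.
Q* = 413.5 − 5.5(10) = 358.5.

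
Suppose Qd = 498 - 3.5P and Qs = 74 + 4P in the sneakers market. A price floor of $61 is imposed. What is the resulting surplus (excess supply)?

Surplus = 33.5

Equilibrium price would be P* = 848/15, so the floor at 61 binds.
At P = 61: Qd = 284.5, Qs = 318.
Surplus = 318 − 284.5 = 33.5.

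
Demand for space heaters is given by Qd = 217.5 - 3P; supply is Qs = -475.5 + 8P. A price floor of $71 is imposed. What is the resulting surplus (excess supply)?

Equilibrium price would be P* = 63, so the floor at 71 binds.
At P = 71: Qd = 4.5, Qs = 92.5.
Surplus = 92.5 − 4.5 = 88.

Surplus = 88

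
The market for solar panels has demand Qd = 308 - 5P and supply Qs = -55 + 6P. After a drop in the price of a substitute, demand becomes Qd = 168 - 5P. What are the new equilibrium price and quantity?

Original equilibrium: P* = 33, Q* = 143.
New equilibrium: 168 - 5P = -55 + 6P, so 223 = 11P and P' = 223/11; Q' = 168 − 5(223/11) = 733/11.

P' = 223/11, Q' = 733/11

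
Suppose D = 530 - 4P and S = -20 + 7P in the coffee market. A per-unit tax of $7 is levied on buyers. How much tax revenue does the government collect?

Pre-tax equilibrium: P* = 50, Q* = 330.
Tax on buyers shifts demand to D = 530 − 4(P + 7) = 502 - 4P.
502 - 4P = -20 + 7P gives seller price Ps = 522/11; buyers pay Pb = 522/11 + 7 = 599/11.
New quantity: Q = 530 − 4(599/11) = 3434/11.
Revenue = 7 × 3434/11 = 24038/11.

Tax revenue = 24038/11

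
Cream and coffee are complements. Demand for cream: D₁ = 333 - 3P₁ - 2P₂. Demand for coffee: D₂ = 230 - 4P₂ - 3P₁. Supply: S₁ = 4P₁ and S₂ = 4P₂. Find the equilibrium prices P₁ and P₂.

Market 1: 333 - 3P₁ - 2P₂ = 4P₁ → 7P₁ + 2P₂ = 333.
Market 2: 8P₂ + 3P₁ = 230.
Eliminating P₂: 8×(1) − 2×(2) gives 50P₁ = 2204, so P₁ = 44.08.
Back-substitute into (2): P₂ = (230 − 3×44.08) / 8 = 12.22.

P₁ = 44.08, P₂ = 12.22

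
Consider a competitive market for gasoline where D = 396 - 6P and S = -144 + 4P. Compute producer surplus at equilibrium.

Equilibrium: 396 - 6P = -144 + 4P gives P* = 54, Q* = 72.
Supply starts at P = 36 (where S = 0).
PS = ½(54 − 36)(72) = 648.

Producer surplus = 648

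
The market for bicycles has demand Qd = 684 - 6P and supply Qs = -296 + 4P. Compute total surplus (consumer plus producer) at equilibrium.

Total surplus = 1920

Equilibrium: 684 - 6P = -296 + 4P gives P* = 98, Q* = 96.
Demand choke price: P = 114; supply starts at P = 74.
CS = ½(114 − 98)(96) = 768; PS = ½(98 − 74)(96) = 1152.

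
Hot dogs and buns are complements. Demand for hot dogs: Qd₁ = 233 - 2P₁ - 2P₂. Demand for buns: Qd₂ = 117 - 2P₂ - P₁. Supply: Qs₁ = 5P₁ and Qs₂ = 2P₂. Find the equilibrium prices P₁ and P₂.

P₁ = 349/13, P₂ = 293/13

Market 1: 233 - 2P₁ - 2P₂ = 5P₁ → 7P₁ + 2P₂ = 233.
Market 2: 4P₂ + P₁ = 117.
Eliminating P₂: 4×(1) − 2×(2) gives 26P₁ = 698, so P₁ = 349/13.
Back-substitute into (2): P₂ = (117 − 1×349/13) / 4 = 293/13.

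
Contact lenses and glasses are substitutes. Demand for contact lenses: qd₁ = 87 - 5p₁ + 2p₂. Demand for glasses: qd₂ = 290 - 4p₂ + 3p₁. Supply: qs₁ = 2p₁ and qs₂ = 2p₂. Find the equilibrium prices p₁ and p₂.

Market 1: 87 - 5p₁ + 2p₂ = 2p₁ → 7p₁ - 2p₂ = 87.
Market 2: 6p₂ - 3p₁ = 290.
Eliminating p₂: 6×(1) + 2×(2) gives 36p₁ = 1102, so p₁ = 551/18.
Back-substitute into (2): p₂ = (290 + 3×551/18) / 6 = 2291/36.

p₁ = 551/18, p₂ = 2291/36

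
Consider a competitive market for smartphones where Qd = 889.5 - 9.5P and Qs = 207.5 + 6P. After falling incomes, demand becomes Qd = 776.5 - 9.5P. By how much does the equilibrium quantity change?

Original equilibrium: P* = 44, Q* = 471.5.
New equilibrium: 776.5 - 9.5P = 207.5 + 6P, so 569 = 15.5P and P' = 1138/31; Q' = 776.5 − 9.5(1138/31) = 26521/62.
Change in quantity: 26521/62 − 471.5 = -1356/31.

ΔQ = -1356/31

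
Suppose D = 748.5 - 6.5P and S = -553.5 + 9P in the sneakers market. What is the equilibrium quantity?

Q* = 202.5

Set D = S: 748.5 - 6.5P = -553.5 + 9P.
1302 = 15.5P, so P* = 84.
Q* = 748.5 − 6.5(84) = 202.5.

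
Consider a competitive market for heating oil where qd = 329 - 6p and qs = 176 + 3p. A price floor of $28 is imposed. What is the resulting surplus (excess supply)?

Surplus = 99

Equilibrium price would be p* = 17, so the floor at 28 binds.
At p = 28: qd = 161, qs = 260.
Surplus = 260 − 161 = 99.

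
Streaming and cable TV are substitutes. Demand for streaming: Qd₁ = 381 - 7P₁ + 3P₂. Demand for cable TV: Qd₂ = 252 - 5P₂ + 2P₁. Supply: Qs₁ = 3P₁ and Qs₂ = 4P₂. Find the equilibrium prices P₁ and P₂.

P₁ = 1395/28, P₂ = 547/14

Market 1: 381 - 7P₁ + 3P₂ = 3P₁ → 10P₁ - 3P₂ = 381.
Market 2: 9P₂ - 2P₁ = 252.
Eliminating P₂: 9×(1) + 3×(2) gives 84P₁ = 4185, so P₁ = 1395/28.
Back-substitute into (2): P₂ = (252 + 2×1395/28) / 9 = 547/14.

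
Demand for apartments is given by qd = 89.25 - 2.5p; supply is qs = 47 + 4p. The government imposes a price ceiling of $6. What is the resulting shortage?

Equilibrium price would be p* = 6.5, so the ceiling at 6 binds.
At p = 6: qd = 89.25 − 2.5(6) = 74.25, qs = 47 + 4(6) = 71.
Shortage = 74.25 − 71 = 3.25.

Shortage = 3.25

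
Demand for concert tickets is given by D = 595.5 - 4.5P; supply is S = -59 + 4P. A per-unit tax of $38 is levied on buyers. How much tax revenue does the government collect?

Pre-tax equilibrium: P* = 77, Q* = 249.
Tax on buyers shifts demand to D = 595.5 − 4.5(P + 38) = 424.5 - 4.5P.
424.5 - 4.5P = -59 + 4P gives seller price Ps = 967/17; buyers pay Pb = 967/17 + 38 = 1613/17.
New quantity: Q = 595.5 − 4.5(1613/17) = 2865/17.
Revenue = 38 × 2865/17 = 108870/17.

Tax revenue = 108870/17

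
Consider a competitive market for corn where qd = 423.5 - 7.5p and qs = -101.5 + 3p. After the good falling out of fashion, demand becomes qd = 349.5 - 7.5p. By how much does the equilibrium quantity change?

Δq = -148/7

Original equilibrium: p* = 50, q* = 48.5.
New equilibrium: 349.5 - 7.5p = -101.5 + 3p, so 451 = 10.5p and p' = 902/21; q' = 349.5 − 7.5(902/21) = 383/14.
Change in quantity: 383/14 − 48.5 = -148/7.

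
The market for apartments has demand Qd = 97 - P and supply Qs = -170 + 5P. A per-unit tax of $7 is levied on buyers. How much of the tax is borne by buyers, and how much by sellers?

Pre-tax equilibrium: P* = 44.5, Q* = 52.5.
Tax on buyers shifts demand to Qd = 97 − 1(P + 7) = 90 - P.
90 - P = -170 + 5P gives seller price Ps = 130/3; buyers pay Pb = 130/3 + 7 = 151/3.
New quantity: Q = 97 − 1(151/3) = 140/3.
Buyer burden = 151/3 − 44.5 = 35/6; seller burden = 44.5 − 130/3 = 7/6.

Buyers bear 35/6, sellers bear 7/6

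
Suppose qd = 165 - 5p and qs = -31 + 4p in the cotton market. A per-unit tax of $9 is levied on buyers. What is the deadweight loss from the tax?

Deadweight loss = 90

Pre-tax equilibrium: p* = 196/9, q* = 505/9.
Tax on buyers shifts demand to qd = 165 − 5(p + 9) = 120 - 5p.
120 - 5p = -31 + 4p gives seller price ps = 151/9; buyers pay pb = 151/9 + 9 = 232/9.
New quantity: q = 165 − 5(232/9) = 325/9.
DWL = ½ × 9 × (505/9 − 325/9) = 90.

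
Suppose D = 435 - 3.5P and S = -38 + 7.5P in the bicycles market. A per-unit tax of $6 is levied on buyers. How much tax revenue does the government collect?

Pre-tax equilibrium: P* = 43, Q* = 284.5.
Tax on buyers shifts demand to D = 435 − 3.5(P + 6) = 414 - 3.5P.
414 - 3.5P = -38 + 7.5P gives seller price Ps = 452/11; buyers pay Pb = 452/11 + 6 = 518/11.
New quantity: Q = 435 − 3.5(518/11) = 2972/11.
Revenue = 6 × 2972/11 = 17832/11.

Tax revenue = 17832/11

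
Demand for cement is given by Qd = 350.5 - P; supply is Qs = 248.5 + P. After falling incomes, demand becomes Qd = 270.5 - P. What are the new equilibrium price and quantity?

Original equilibrium: P* = 51, Q* = 299.5.
New equilibrium: 270.5 - P = 248.5 + P, so 22 = 2P and P' = 11; Q' = 270.5 − 1(11) = 259.5.

P' = 11, Q' = 259.5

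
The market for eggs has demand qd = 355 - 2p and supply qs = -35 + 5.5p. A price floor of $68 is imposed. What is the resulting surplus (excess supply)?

Equilibrium price would be p* = 52, so the floor at 68 binds.
At p = 68: qd = 219, qs = 339.
Surplus = 339 − 219 = 120.

Surplus = 120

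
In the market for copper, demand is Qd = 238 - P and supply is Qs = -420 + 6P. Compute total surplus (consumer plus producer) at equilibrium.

Equilibrium: 238 - P = -420 + 6P gives P* = 94, Q* = 144.
Demand choke price: P = 238; supply starts at P = 70.
CS = ½(238 − 94)(144) = 10368; PS = ½(94 − 70)(144) = 1728.

Total surplus = 12096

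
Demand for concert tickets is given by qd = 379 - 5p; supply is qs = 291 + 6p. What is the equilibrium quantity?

q* = 339

Set qd = qs: 379 - 5p = 291 + 6p.
88 = 11p, so p* = 8.
q* = 379 − 5(8) = 339.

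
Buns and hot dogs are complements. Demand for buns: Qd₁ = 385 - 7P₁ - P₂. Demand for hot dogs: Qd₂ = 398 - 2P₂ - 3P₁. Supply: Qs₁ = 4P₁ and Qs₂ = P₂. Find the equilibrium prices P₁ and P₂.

Market 1: 385 - 7P₁ - P₂ = 4P₁ → 11P₁ + P₂ = 385.
Market 2: 3P₂ + 3P₁ = 398.
Eliminating P₂: 3×(1) − 1×(2) gives 30P₁ = 757, so P₁ = 757/30.
Back-substitute into (2): P₂ = (398 − 3×757/30) / 3 = 3223/30.

P₁ = 757/30, P₂ = 3223/30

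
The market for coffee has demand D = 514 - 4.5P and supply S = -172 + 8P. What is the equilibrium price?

Set D = S: 514 - 4.5P = -172 + 8P.
686 = 12.5P, so P* = 54.88.
Q* = 514 − 4.5(54.88) = 267.04.

P* = 54.88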